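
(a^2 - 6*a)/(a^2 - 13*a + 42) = a/(a - 7)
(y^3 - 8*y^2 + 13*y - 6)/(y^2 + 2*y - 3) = (y^2 - 7*y + 6)/(y + 3)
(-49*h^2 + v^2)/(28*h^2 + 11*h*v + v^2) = (-7*h + v)/(4*h + v)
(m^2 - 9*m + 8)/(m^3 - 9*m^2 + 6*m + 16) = (m - 1)/(m^2 - m - 2)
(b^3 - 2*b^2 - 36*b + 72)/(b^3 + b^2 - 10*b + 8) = (b^2 - 36)/(b^2 + 3*b - 4)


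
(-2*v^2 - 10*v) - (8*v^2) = -10*v^2 - 10*v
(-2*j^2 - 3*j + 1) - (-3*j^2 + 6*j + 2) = j^2 - 9*j - 1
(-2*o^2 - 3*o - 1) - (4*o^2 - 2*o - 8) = -6*o^2 - o + 7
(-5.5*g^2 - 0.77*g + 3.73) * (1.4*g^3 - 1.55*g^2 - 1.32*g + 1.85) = -7.7*g^5 + 7.447*g^4 + 13.6755*g^3 - 14.9401*g^2 - 6.3481*g + 6.9005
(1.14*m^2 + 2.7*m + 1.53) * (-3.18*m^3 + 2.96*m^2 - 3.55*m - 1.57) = -3.6252*m^5 - 5.2116*m^4 - 0.9204*m^3 - 6.846*m^2 - 9.6705*m - 2.4021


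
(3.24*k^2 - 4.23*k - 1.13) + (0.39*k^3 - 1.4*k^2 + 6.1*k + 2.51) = 0.39*k^3 + 1.84*k^2 + 1.87*k + 1.38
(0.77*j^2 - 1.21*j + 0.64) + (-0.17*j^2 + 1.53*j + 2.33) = 0.6*j^2 + 0.32*j + 2.97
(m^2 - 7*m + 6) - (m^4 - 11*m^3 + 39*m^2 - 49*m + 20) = -m^4 + 11*m^3 - 38*m^2 + 42*m - 14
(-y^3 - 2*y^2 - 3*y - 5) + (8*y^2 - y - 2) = -y^3 + 6*y^2 - 4*y - 7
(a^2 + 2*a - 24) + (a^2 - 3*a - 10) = 2*a^2 - a - 34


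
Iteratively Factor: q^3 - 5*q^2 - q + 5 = (q - 1)*(q^2 - 4*q - 5) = (q - 5)*(q - 1)*(q + 1)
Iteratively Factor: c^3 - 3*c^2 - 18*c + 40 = (c - 5)*(c^2 + 2*c - 8) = (c - 5)*(c + 4)*(c - 2)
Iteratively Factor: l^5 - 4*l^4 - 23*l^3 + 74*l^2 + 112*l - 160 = (l - 1)*(l^4 - 3*l^3 - 26*l^2 + 48*l + 160) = (l - 1)*(l + 2)*(l^3 - 5*l^2 - 16*l + 80) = (l - 1)*(l + 2)*(l + 4)*(l^2 - 9*l + 20) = (l - 4)*(l - 1)*(l + 2)*(l + 4)*(l - 5)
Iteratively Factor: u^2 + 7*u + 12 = (u + 4)*(u + 3)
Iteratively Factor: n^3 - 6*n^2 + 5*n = (n - 1)*(n^2 - 5*n) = n*(n - 1)*(n - 5)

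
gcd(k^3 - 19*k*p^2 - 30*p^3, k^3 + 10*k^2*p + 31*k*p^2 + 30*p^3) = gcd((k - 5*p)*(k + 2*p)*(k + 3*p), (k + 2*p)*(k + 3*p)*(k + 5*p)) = k^2 + 5*k*p + 6*p^2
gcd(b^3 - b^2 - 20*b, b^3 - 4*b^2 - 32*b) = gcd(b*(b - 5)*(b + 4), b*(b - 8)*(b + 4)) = b^2 + 4*b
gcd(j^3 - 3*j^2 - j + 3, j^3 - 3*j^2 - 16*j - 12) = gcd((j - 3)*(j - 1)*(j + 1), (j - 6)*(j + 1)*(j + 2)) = j + 1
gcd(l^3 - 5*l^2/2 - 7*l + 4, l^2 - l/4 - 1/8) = l - 1/2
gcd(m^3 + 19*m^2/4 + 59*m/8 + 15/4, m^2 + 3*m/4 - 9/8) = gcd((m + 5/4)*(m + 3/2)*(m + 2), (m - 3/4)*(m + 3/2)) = m + 3/2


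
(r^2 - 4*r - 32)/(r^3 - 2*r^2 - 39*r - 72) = (r + 4)/(r^2 + 6*r + 9)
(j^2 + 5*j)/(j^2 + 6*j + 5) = j/(j + 1)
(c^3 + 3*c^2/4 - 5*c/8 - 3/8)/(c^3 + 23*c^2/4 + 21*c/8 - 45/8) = (2*c^2 + 3*c + 1)/(2*c^2 + 13*c + 15)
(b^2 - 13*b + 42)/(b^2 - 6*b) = (b - 7)/b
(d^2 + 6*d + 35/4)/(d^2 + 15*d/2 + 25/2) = (d + 7/2)/(d + 5)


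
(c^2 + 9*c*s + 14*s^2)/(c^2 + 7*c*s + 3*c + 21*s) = (c + 2*s)/(c + 3)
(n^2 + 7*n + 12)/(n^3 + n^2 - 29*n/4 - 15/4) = 4*(n + 4)/(4*n^2 - 8*n - 5)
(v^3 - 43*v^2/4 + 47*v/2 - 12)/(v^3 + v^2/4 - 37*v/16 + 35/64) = 16*(4*v^3 - 43*v^2 + 94*v - 48)/(64*v^3 + 16*v^2 - 148*v + 35)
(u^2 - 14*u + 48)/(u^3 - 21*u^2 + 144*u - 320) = (u - 6)/(u^2 - 13*u + 40)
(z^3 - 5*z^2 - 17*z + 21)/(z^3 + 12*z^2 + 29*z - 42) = (z^2 - 4*z - 21)/(z^2 + 13*z + 42)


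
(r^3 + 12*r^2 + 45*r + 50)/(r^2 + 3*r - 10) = (r^2 + 7*r + 10)/(r - 2)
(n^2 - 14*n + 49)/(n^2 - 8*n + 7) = (n - 7)/(n - 1)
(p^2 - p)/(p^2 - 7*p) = (p - 1)/(p - 7)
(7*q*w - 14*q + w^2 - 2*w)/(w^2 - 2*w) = (7*q + w)/w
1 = 1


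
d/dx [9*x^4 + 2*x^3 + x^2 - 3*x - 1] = 36*x^3 + 6*x^2 + 2*x - 3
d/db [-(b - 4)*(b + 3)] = 1 - 2*b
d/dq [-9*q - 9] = -9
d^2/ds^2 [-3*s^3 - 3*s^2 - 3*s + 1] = -18*s - 6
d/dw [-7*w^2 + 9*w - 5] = 9 - 14*w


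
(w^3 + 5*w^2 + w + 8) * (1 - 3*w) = -3*w^4 - 14*w^3 + 2*w^2 - 23*w + 8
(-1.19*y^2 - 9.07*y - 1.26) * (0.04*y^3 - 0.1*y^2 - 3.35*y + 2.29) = -0.0476*y^5 - 0.2438*y^4 + 4.8431*y^3 + 27.7854*y^2 - 16.5493*y - 2.8854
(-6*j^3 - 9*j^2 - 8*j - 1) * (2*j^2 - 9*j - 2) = -12*j^5 + 36*j^4 + 77*j^3 + 88*j^2 + 25*j + 2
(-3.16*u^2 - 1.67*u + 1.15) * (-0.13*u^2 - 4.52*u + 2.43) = 0.4108*u^4 + 14.5003*u^3 - 0.279900000000001*u^2 - 9.2561*u + 2.7945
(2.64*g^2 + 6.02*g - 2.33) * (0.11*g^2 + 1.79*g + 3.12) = 0.2904*g^4 + 5.3878*g^3 + 18.7563*g^2 + 14.6117*g - 7.2696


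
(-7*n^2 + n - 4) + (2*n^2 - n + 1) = -5*n^2 - 3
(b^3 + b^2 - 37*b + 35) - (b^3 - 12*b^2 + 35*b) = 13*b^2 - 72*b + 35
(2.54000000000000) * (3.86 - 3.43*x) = 9.8044 - 8.7122*x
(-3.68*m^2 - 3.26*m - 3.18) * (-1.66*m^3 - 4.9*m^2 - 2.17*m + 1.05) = 6.1088*m^5 + 23.4436*m^4 + 29.2384*m^3 + 18.7922*m^2 + 3.4776*m - 3.339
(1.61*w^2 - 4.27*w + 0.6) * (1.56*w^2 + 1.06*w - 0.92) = 2.5116*w^4 - 4.9546*w^3 - 5.0714*w^2 + 4.5644*w - 0.552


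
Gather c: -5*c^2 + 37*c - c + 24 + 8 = -5*c^2 + 36*c + 32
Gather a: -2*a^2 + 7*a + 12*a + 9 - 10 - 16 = -2*a^2 + 19*a - 17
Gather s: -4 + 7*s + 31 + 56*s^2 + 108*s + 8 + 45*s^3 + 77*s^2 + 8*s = 45*s^3 + 133*s^2 + 123*s + 35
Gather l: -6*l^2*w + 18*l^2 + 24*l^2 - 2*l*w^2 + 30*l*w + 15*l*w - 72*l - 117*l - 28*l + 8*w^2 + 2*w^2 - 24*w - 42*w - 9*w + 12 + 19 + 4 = l^2*(42 - 6*w) + l*(-2*w^2 + 45*w - 217) + 10*w^2 - 75*w + 35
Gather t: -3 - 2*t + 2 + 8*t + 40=6*t + 39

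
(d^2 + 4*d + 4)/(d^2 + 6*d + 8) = (d + 2)/(d + 4)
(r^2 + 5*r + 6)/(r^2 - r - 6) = (r + 3)/(r - 3)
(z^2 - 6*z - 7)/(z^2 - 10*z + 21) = (z + 1)/(z - 3)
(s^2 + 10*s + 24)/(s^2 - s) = (s^2 + 10*s + 24)/(s*(s - 1))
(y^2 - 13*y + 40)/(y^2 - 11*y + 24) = (y - 5)/(y - 3)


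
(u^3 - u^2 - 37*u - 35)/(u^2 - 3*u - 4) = (u^2 - 2*u - 35)/(u - 4)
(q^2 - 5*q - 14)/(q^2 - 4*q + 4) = (q^2 - 5*q - 14)/(q^2 - 4*q + 4)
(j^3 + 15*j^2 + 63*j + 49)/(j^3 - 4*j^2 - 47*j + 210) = (j^2 + 8*j + 7)/(j^2 - 11*j + 30)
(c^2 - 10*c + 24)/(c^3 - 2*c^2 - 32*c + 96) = (c - 6)/(c^2 + 2*c - 24)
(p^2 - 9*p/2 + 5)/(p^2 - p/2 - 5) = (p - 2)/(p + 2)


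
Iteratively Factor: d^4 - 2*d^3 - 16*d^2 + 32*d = (d)*(d^3 - 2*d^2 - 16*d + 32) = d*(d - 4)*(d^2 + 2*d - 8) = d*(d - 4)*(d + 4)*(d - 2)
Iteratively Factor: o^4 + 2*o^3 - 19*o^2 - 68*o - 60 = (o + 2)*(o^3 - 19*o - 30) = (o - 5)*(o + 2)*(o^2 + 5*o + 6) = (o - 5)*(o + 2)*(o + 3)*(o + 2)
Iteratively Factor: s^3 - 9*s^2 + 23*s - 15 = (s - 5)*(s^2 - 4*s + 3) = (s - 5)*(s - 1)*(s - 3)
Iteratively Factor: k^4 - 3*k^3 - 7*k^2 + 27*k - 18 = (k - 1)*(k^3 - 2*k^2 - 9*k + 18) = (k - 1)*(k + 3)*(k^2 - 5*k + 6) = (k - 2)*(k - 1)*(k + 3)*(k - 3)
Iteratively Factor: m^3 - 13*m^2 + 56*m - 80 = (m - 4)*(m^2 - 9*m + 20) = (m - 5)*(m - 4)*(m - 4)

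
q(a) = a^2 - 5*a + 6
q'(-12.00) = -29.00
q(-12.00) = 210.00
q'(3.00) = 1.00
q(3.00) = 0.00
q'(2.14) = -0.72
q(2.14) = -0.12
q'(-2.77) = -10.54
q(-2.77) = 27.52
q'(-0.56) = -6.12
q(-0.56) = 9.11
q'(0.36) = -4.28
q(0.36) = 4.33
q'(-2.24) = -9.48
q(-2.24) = 22.22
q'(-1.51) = -8.02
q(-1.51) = 15.83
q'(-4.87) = -14.74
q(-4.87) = 54.07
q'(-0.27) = -5.54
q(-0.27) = 7.42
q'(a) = 2*a - 5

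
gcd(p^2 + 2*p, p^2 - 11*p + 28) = 1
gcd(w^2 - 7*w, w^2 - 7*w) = w^2 - 7*w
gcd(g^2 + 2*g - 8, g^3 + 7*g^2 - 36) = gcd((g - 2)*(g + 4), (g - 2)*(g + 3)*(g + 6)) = g - 2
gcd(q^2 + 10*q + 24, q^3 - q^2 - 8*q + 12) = 1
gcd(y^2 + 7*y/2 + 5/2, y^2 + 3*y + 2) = y + 1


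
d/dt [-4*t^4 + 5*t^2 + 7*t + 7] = -16*t^3 + 10*t + 7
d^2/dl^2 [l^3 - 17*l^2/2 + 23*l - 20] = 6*l - 17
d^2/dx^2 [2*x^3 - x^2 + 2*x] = 12*x - 2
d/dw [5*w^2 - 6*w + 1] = 10*w - 6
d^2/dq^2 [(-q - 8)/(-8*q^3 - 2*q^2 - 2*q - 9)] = 4*(2*(q + 8)*(12*q^2 + 2*q + 1)^2 - (12*q^2 + 2*q + (q + 8)*(12*q + 1) + 1)*(8*q^3 + 2*q^2 + 2*q + 9))/(8*q^3 + 2*q^2 + 2*q + 9)^3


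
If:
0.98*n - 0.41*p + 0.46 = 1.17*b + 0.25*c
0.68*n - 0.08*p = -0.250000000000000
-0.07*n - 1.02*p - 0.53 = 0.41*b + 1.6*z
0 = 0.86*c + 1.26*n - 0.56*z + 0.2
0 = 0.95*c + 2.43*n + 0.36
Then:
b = 0.30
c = 1.09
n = -0.57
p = -1.76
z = 0.74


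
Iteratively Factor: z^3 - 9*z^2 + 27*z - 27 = (z - 3)*(z^2 - 6*z + 9) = (z - 3)^2*(z - 3)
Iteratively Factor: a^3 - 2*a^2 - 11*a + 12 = (a - 4)*(a^2 + 2*a - 3) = (a - 4)*(a - 1)*(a + 3)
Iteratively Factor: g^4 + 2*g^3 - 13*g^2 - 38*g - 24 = (g + 2)*(g^3 - 13*g - 12) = (g + 1)*(g + 2)*(g^2 - g - 12) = (g + 1)*(g + 2)*(g + 3)*(g - 4)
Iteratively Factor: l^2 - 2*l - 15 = (l + 3)*(l - 5)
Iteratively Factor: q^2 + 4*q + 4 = (q + 2)*(q + 2)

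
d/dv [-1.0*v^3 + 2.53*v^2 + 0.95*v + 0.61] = -3.0*v^2 + 5.06*v + 0.95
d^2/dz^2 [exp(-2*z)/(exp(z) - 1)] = 4*exp(-2*z)/(exp(z) - 1) + 5/(exp(z) - 1)^3 - 3*exp(-z)/(exp(z) - 1)^3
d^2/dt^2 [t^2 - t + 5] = 2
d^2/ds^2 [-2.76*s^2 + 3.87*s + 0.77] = -5.52000000000000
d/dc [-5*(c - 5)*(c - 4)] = 45 - 10*c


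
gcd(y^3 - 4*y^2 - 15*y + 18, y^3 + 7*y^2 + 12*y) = y + 3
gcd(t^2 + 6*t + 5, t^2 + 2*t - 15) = t + 5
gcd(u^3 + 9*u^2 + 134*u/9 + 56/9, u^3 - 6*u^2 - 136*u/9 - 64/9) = u^2 + 2*u + 8/9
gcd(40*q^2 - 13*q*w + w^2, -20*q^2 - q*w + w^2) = 5*q - w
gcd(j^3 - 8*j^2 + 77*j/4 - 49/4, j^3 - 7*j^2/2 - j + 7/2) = j^2 - 9*j/2 + 7/2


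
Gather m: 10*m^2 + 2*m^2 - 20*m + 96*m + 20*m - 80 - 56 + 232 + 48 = 12*m^2 + 96*m + 144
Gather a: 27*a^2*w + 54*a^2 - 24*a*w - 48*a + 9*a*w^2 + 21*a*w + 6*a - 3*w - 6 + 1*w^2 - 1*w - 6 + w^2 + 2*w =a^2*(27*w + 54) + a*(9*w^2 - 3*w - 42) + 2*w^2 - 2*w - 12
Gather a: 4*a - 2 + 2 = 4*a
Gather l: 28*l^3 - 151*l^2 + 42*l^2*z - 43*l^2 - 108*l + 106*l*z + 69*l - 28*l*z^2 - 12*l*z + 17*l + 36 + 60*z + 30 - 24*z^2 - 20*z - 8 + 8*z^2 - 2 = 28*l^3 + l^2*(42*z - 194) + l*(-28*z^2 + 94*z - 22) - 16*z^2 + 40*z + 56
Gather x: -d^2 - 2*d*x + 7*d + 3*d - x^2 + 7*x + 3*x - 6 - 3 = -d^2 + 10*d - x^2 + x*(10 - 2*d) - 9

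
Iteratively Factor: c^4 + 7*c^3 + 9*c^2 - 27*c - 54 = (c + 3)*(c^3 + 4*c^2 - 3*c - 18) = (c - 2)*(c + 3)*(c^2 + 6*c + 9) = (c - 2)*(c + 3)^2*(c + 3)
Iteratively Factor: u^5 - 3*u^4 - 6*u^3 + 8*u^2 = (u - 1)*(u^4 - 2*u^3 - 8*u^2) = u*(u - 1)*(u^3 - 2*u^2 - 8*u) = u*(u - 4)*(u - 1)*(u^2 + 2*u) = u^2*(u - 4)*(u - 1)*(u + 2)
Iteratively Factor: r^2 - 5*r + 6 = (r - 3)*(r - 2)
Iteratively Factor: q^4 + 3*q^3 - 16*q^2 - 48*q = (q + 3)*(q^3 - 16*q) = (q + 3)*(q + 4)*(q^2 - 4*q) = (q - 4)*(q + 3)*(q + 4)*(q)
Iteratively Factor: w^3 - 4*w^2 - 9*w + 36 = (w - 3)*(w^2 - w - 12) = (w - 3)*(w + 3)*(w - 4)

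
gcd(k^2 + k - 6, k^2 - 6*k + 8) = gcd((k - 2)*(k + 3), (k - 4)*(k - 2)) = k - 2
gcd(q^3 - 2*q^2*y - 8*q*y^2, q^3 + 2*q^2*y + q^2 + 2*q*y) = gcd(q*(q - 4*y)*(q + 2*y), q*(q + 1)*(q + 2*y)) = q^2 + 2*q*y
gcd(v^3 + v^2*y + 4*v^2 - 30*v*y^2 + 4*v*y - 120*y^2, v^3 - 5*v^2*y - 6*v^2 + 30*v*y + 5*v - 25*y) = -v + 5*y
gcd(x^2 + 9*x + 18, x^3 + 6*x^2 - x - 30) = x + 3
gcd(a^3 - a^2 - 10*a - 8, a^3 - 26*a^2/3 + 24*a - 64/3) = a - 4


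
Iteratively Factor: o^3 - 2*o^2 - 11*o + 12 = (o - 4)*(o^2 + 2*o - 3) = (o - 4)*(o - 1)*(o + 3)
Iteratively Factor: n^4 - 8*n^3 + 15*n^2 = (n)*(n^3 - 8*n^2 + 15*n) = n*(n - 3)*(n^2 - 5*n) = n^2*(n - 3)*(n - 5)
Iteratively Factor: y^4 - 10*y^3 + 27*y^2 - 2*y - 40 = (y + 1)*(y^3 - 11*y^2 + 38*y - 40) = (y - 2)*(y + 1)*(y^2 - 9*y + 20) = (y - 5)*(y - 2)*(y + 1)*(y - 4)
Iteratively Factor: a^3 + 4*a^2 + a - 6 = (a - 1)*(a^2 + 5*a + 6) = (a - 1)*(a + 3)*(a + 2)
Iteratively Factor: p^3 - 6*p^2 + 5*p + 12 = (p - 3)*(p^2 - 3*p - 4) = (p - 4)*(p - 3)*(p + 1)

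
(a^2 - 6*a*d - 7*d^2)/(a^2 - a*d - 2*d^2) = (a - 7*d)/(a - 2*d)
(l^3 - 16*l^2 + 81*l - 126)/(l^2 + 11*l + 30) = (l^3 - 16*l^2 + 81*l - 126)/(l^2 + 11*l + 30)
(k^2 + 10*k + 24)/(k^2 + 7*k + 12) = (k + 6)/(k + 3)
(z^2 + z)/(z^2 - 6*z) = (z + 1)/(z - 6)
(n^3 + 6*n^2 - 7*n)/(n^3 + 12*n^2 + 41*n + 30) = n*(n^2 + 6*n - 7)/(n^3 + 12*n^2 + 41*n + 30)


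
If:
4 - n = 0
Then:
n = 4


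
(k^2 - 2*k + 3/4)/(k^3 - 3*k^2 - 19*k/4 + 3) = (2*k - 3)/(2*k^2 - 5*k - 12)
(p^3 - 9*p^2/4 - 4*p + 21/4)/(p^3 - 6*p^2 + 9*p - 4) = (4*p^2 - 5*p - 21)/(4*(p^2 - 5*p + 4))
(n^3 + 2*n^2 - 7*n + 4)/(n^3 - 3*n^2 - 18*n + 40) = (n^2 - 2*n + 1)/(n^2 - 7*n + 10)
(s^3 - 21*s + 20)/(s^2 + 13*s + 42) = (s^3 - 21*s + 20)/(s^2 + 13*s + 42)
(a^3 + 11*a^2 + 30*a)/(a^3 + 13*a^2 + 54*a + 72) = a*(a + 5)/(a^2 + 7*a + 12)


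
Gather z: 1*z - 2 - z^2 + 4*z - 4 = -z^2 + 5*z - 6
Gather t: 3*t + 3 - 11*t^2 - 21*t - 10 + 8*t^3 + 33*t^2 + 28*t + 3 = 8*t^3 + 22*t^2 + 10*t - 4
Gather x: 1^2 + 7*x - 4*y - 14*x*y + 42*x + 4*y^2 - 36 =x*(49 - 14*y) + 4*y^2 - 4*y - 35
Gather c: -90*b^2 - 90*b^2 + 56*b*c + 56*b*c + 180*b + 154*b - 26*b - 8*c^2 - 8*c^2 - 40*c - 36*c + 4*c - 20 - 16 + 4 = -180*b^2 + 308*b - 16*c^2 + c*(112*b - 72) - 32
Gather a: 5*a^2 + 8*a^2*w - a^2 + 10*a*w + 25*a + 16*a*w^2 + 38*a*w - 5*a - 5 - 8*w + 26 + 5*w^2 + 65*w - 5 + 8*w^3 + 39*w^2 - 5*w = a^2*(8*w + 4) + a*(16*w^2 + 48*w + 20) + 8*w^3 + 44*w^2 + 52*w + 16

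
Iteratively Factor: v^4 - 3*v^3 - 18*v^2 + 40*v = (v - 5)*(v^3 + 2*v^2 - 8*v) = (v - 5)*(v + 4)*(v^2 - 2*v) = (v - 5)*(v - 2)*(v + 4)*(v)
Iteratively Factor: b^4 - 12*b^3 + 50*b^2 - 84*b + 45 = (b - 1)*(b^3 - 11*b^2 + 39*b - 45) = (b - 5)*(b - 1)*(b^2 - 6*b + 9) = (b - 5)*(b - 3)*(b - 1)*(b - 3)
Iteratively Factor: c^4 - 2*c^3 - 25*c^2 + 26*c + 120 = (c + 2)*(c^3 - 4*c^2 - 17*c + 60) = (c - 3)*(c + 2)*(c^2 - c - 20) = (c - 3)*(c + 2)*(c + 4)*(c - 5)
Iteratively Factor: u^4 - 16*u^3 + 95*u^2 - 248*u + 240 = (u - 4)*(u^3 - 12*u^2 + 47*u - 60) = (u - 4)*(u - 3)*(u^2 - 9*u + 20) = (u - 4)^2*(u - 3)*(u - 5)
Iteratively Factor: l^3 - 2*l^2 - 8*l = (l + 2)*(l^2 - 4*l) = l*(l + 2)*(l - 4)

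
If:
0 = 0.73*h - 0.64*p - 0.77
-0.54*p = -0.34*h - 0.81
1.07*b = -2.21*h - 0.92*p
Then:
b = -15.08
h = 5.29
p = 4.83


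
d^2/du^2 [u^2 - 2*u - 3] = 2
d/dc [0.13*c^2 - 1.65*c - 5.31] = 0.26*c - 1.65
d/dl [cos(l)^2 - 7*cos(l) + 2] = (7 - 2*cos(l))*sin(l)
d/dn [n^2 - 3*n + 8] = 2*n - 3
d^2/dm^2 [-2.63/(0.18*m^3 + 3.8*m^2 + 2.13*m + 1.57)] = ((2.8404*m + 19.988)*(0.18*m^3 + 3.8*m^2 + 2.13*m + 1.57) - 2.63*(0.54*m^2 + 7.6*m + 2.13)*(1.08*m^2 + 15.2*m + 4.26))/(0.18*m^3 + 3.8*m^2 + 2.13*m + 1.57)^3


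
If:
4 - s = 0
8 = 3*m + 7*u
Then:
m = 8/3 - 7*u/3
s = 4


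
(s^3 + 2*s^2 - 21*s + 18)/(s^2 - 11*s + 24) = (s^2 + 5*s - 6)/(s - 8)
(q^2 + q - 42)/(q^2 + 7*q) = (q - 6)/q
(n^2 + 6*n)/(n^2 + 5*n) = (n + 6)/(n + 5)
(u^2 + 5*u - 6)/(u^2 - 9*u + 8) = (u + 6)/(u - 8)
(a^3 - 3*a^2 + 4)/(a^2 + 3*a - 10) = (a^2 - a - 2)/(a + 5)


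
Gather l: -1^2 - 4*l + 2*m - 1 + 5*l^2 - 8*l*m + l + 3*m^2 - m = 5*l^2 + l*(-8*m - 3) + 3*m^2 + m - 2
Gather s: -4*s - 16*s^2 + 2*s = -16*s^2 - 2*s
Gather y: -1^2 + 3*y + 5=3*y + 4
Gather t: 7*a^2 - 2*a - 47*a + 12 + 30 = 7*a^2 - 49*a + 42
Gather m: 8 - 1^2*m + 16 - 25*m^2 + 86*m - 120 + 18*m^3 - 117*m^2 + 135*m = 18*m^3 - 142*m^2 + 220*m - 96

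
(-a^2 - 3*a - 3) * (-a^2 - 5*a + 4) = a^4 + 8*a^3 + 14*a^2 + 3*a - 12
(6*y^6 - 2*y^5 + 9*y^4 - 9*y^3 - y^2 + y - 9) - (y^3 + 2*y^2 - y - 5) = 6*y^6 - 2*y^5 + 9*y^4 - 10*y^3 - 3*y^2 + 2*y - 4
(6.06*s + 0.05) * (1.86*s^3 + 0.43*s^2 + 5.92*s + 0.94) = 11.2716*s^4 + 2.6988*s^3 + 35.8967*s^2 + 5.9924*s + 0.047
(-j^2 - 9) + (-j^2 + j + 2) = -2*j^2 + j - 7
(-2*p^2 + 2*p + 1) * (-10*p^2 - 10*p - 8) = 20*p^4 - 14*p^2 - 26*p - 8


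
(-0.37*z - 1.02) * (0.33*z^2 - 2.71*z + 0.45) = -0.1221*z^3 + 0.6661*z^2 + 2.5977*z - 0.459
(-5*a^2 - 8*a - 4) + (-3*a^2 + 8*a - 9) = -8*a^2 - 13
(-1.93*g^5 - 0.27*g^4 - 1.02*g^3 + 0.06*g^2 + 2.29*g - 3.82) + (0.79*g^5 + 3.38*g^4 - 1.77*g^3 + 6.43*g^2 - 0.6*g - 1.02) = -1.14*g^5 + 3.11*g^4 - 2.79*g^3 + 6.49*g^2 + 1.69*g - 4.84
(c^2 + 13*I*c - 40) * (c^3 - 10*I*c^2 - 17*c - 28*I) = c^5 + 3*I*c^4 + 73*c^3 + 151*I*c^2 + 1044*c + 1120*I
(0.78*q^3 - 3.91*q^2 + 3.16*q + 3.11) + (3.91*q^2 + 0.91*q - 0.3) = 0.78*q^3 + 4.07*q + 2.81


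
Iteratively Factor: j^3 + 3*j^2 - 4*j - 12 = (j + 2)*(j^2 + j - 6) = (j - 2)*(j + 2)*(j + 3)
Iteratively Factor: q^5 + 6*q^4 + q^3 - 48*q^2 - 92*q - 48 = (q + 2)*(q^4 + 4*q^3 - 7*q^2 - 34*q - 24) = (q + 2)*(q + 4)*(q^3 - 7*q - 6) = (q + 1)*(q + 2)*(q + 4)*(q^2 - q - 6) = (q - 3)*(q + 1)*(q + 2)*(q + 4)*(q + 2)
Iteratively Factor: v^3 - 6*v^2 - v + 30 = (v - 3)*(v^2 - 3*v - 10) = (v - 5)*(v - 3)*(v + 2)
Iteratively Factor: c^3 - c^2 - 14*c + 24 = (c - 3)*(c^2 + 2*c - 8) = (c - 3)*(c - 2)*(c + 4)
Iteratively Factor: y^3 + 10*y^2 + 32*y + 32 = (y + 2)*(y^2 + 8*y + 16) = (y + 2)*(y + 4)*(y + 4)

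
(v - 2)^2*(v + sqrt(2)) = v^3 - 4*v^2 + sqrt(2)*v^2 - 4*sqrt(2)*v + 4*v + 4*sqrt(2)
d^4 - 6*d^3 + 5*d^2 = d^2*(d - 5)*(d - 1)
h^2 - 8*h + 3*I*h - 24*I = (h - 8)*(h + 3*I)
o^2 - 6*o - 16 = (o - 8)*(o + 2)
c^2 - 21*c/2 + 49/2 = (c - 7)*(c - 7/2)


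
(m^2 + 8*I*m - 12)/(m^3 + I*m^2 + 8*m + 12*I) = (m + 6*I)/(m^2 - I*m + 6)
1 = 1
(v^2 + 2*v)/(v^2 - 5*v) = (v + 2)/(v - 5)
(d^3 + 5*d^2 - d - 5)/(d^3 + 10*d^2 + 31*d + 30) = (d^2 - 1)/(d^2 + 5*d + 6)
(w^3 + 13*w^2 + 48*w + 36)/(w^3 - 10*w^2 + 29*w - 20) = (w^3 + 13*w^2 + 48*w + 36)/(w^3 - 10*w^2 + 29*w - 20)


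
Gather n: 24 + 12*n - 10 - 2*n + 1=10*n + 15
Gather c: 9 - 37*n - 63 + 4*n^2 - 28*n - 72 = 4*n^2 - 65*n - 126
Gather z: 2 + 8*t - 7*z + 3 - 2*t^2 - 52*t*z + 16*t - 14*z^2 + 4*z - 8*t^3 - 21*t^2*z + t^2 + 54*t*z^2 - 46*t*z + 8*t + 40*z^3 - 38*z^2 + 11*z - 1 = -8*t^3 - t^2 + 32*t + 40*z^3 + z^2*(54*t - 52) + z*(-21*t^2 - 98*t + 8) + 4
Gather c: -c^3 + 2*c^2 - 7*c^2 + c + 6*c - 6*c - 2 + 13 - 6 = -c^3 - 5*c^2 + c + 5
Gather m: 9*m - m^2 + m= -m^2 + 10*m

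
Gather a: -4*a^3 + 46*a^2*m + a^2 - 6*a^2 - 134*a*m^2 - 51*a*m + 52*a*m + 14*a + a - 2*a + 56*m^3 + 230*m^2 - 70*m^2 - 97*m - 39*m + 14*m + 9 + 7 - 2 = -4*a^3 + a^2*(46*m - 5) + a*(-134*m^2 + m + 13) + 56*m^3 + 160*m^2 - 122*m + 14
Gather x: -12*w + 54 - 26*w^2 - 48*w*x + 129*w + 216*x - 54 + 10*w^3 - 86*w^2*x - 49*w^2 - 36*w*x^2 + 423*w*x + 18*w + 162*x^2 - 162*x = 10*w^3 - 75*w^2 + 135*w + x^2*(162 - 36*w) + x*(-86*w^2 + 375*w + 54)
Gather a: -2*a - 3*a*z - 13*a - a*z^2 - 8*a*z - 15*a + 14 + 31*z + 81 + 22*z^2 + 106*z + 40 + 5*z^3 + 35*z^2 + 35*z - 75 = a*(-z^2 - 11*z - 30) + 5*z^3 + 57*z^2 + 172*z + 60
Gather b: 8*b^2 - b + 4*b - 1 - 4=8*b^2 + 3*b - 5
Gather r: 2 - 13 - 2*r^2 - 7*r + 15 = -2*r^2 - 7*r + 4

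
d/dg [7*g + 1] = 7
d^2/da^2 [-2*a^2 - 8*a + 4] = -4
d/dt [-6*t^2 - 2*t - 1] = -12*t - 2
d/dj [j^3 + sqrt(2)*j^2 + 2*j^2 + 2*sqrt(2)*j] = 3*j^2 + 2*sqrt(2)*j + 4*j + 2*sqrt(2)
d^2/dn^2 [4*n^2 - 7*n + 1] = 8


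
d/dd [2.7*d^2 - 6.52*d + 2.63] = 5.4*d - 6.52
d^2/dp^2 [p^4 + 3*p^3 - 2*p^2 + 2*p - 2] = 12*p^2 + 18*p - 4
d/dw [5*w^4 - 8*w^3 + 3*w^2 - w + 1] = 20*w^3 - 24*w^2 + 6*w - 1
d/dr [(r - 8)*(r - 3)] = 2*r - 11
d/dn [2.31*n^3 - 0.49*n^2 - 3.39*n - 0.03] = 6.93*n^2 - 0.98*n - 3.39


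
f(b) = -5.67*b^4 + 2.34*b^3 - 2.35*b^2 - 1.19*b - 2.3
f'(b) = -22.68*b^3 + 7.02*b^2 - 4.7*b - 1.19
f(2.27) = -140.29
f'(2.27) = -240.98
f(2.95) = -395.60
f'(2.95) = -536.21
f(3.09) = -476.29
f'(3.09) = -617.83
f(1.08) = -11.09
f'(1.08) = -26.65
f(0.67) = -4.59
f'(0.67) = -8.01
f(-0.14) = -2.19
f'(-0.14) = -0.33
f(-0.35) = -2.36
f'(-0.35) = 2.29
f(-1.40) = -33.44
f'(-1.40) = 81.38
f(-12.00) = -121943.06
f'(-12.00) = 40257.13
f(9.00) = -35698.37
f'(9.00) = -16008.59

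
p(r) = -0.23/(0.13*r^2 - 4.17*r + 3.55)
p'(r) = -0.23*(4.17 - 0.26*r)/(0.13*r^2 - 4.17*r + 3.55)^2 = (0.0598*r - 0.9591)/(0.13*r^2 - 4.17*r + 3.55)^2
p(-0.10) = -0.06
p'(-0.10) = -0.06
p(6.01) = 0.01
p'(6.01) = -0.00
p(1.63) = 0.08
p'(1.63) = -0.10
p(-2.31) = -0.02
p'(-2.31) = -0.01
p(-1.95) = -0.02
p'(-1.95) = -0.01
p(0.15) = -0.08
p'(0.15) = -0.11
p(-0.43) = -0.04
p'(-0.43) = -0.03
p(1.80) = 0.07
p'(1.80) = -0.07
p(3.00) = 0.03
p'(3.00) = -0.01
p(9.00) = 0.01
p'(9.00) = -0.00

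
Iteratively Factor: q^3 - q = (q + 1)*(q^2 - q) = (q - 1)*(q + 1)*(q)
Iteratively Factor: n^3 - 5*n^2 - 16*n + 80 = (n + 4)*(n^2 - 9*n + 20) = (n - 5)*(n + 4)*(n - 4)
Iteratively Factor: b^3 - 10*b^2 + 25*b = (b - 5)*(b^2 - 5*b) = b*(b - 5)*(b - 5)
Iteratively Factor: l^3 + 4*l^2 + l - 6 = (l - 1)*(l^2 + 5*l + 6) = (l - 1)*(l + 3)*(l + 2)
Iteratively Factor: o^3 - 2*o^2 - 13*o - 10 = (o + 2)*(o^2 - 4*o - 5) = (o - 5)*(o + 2)*(o + 1)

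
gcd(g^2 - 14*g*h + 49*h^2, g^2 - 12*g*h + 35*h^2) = g - 7*h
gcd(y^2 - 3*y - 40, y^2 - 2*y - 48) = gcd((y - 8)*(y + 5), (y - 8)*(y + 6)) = y - 8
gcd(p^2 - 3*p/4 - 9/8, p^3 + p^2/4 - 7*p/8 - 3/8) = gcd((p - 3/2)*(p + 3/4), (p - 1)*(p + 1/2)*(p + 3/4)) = p + 3/4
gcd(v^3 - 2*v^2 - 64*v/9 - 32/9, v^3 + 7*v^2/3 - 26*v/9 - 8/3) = v + 2/3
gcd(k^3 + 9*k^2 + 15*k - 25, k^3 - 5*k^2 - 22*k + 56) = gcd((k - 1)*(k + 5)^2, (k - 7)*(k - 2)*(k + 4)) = 1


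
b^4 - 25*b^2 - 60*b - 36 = (b - 6)*(b + 1)*(b + 2)*(b + 3)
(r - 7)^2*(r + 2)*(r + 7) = r^4 - 5*r^3 - 63*r^2 + 245*r + 686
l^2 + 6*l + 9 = (l + 3)^2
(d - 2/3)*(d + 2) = d^2 + 4*d/3 - 4/3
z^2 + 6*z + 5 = (z + 1)*(z + 5)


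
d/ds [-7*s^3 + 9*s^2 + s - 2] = -21*s^2 + 18*s + 1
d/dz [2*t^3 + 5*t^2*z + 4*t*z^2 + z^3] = 5*t^2 + 8*t*z + 3*z^2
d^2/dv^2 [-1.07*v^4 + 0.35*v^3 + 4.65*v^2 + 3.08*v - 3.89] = -12.84*v^2 + 2.1*v + 9.3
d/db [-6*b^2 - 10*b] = -12*b - 10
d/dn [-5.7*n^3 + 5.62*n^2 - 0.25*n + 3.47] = -17.1*n^2 + 11.24*n - 0.25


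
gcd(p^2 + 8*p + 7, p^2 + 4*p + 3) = p + 1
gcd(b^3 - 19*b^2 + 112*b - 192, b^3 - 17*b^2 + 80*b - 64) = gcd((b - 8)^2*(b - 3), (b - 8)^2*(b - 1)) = b^2 - 16*b + 64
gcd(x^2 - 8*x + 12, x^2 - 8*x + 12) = x^2 - 8*x + 12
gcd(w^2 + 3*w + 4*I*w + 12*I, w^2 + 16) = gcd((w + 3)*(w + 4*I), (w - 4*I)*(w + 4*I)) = w + 4*I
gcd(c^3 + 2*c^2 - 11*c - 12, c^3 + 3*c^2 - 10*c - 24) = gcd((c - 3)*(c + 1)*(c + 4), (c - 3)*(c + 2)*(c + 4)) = c^2 + c - 12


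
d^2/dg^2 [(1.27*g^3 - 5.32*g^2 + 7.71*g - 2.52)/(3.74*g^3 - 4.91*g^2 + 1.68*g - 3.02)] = (-5.6843418860808e-14*g^7 - 102.185028*g^6 + 599.188392000001*g^5 - 899.783412*g^4 + 55.7735780000003*g^3 + 1020.133752*g^2 - 662.510604*g + 41.703088)/(52.313624*g^9 - 206.037348*g^8 + 340.990386*g^7 - 430.201499*g^6 + 485.91696*g^5 - 373.844922*g^4 + 256.540776*g^3 - 159.914436*g^2 + 45.966816*g - 27.543608)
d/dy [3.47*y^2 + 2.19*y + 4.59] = 6.94*y + 2.19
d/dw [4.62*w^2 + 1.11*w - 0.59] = 9.24*w + 1.11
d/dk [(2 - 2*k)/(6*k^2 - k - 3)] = 2*(-6*k^2 + k + (k - 1)*(12*k - 1) + 3)/(-6*k^2 + k + 3)^2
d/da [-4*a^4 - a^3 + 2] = a^2*(-16*a - 3)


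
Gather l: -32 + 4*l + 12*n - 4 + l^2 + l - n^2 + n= l^2 + 5*l - n^2 + 13*n - 36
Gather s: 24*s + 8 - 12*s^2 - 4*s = -12*s^2 + 20*s + 8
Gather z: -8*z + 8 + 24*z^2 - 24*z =24*z^2 - 32*z + 8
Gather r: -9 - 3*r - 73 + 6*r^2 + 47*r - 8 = 6*r^2 + 44*r - 90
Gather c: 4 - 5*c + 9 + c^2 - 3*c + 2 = c^2 - 8*c + 15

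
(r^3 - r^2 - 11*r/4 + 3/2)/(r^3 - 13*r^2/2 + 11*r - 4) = (r + 3/2)/(r - 4)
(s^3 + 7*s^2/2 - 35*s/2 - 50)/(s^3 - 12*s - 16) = (2*s^2 + 15*s + 25)/(2*(s^2 + 4*s + 4))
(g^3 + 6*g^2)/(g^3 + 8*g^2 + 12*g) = g/(g + 2)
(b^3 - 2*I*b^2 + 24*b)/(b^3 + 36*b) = (b + 4*I)/(b + 6*I)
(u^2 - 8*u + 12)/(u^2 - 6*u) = (u - 2)/u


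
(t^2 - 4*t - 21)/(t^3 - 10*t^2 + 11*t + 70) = (t + 3)/(t^2 - 3*t - 10)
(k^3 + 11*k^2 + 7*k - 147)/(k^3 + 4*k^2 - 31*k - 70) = (k^2 + 4*k - 21)/(k^2 - 3*k - 10)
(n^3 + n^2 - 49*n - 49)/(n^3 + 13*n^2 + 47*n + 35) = (n - 7)/(n + 5)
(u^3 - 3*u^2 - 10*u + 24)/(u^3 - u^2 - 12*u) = (u - 2)/u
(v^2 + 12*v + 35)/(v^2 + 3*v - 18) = (v^2 + 12*v + 35)/(v^2 + 3*v - 18)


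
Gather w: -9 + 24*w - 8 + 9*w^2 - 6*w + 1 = 9*w^2 + 18*w - 16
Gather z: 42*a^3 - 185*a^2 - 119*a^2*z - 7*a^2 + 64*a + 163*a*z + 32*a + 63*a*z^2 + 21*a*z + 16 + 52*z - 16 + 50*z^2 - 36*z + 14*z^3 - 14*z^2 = 42*a^3 - 192*a^2 + 96*a + 14*z^3 + z^2*(63*a + 36) + z*(-119*a^2 + 184*a + 16)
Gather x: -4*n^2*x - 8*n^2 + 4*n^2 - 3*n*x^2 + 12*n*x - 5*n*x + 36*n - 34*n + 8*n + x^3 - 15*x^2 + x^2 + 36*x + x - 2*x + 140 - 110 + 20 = -4*n^2 + 10*n + x^3 + x^2*(-3*n - 14) + x*(-4*n^2 + 7*n + 35) + 50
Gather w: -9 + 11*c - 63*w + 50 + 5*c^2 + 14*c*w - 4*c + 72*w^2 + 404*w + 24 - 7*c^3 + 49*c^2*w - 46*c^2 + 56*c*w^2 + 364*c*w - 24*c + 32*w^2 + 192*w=-7*c^3 - 41*c^2 - 17*c + w^2*(56*c + 104) + w*(49*c^2 + 378*c + 533) + 65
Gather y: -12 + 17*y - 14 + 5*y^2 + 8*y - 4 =5*y^2 + 25*y - 30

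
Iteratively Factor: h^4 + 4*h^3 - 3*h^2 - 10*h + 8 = (h - 1)*(h^3 + 5*h^2 + 2*h - 8) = (h - 1)*(h + 4)*(h^2 + h - 2) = (h - 1)*(h + 2)*(h + 4)*(h - 1)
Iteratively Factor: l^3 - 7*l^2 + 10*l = (l - 5)*(l^2 - 2*l) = l*(l - 5)*(l - 2)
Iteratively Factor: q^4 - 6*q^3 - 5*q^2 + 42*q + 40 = (q + 1)*(q^3 - 7*q^2 + 2*q + 40) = (q - 5)*(q + 1)*(q^2 - 2*q - 8) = (q - 5)*(q + 1)*(q + 2)*(q - 4)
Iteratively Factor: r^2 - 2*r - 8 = (r + 2)*(r - 4)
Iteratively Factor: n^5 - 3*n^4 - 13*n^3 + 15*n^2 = (n - 5)*(n^4 + 2*n^3 - 3*n^2) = (n - 5)*(n + 3)*(n^3 - n^2) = n*(n - 5)*(n + 3)*(n^2 - n) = n^2*(n - 5)*(n + 3)*(n - 1)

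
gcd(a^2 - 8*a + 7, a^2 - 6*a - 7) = a - 7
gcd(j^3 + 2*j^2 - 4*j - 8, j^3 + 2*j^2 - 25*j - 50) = j + 2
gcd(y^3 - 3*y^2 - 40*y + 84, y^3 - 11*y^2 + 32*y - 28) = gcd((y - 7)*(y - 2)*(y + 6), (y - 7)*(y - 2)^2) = y^2 - 9*y + 14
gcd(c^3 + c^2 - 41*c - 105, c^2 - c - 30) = c + 5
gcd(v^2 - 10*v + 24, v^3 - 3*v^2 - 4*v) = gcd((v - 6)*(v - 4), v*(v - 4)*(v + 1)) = v - 4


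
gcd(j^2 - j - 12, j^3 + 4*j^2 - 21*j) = 1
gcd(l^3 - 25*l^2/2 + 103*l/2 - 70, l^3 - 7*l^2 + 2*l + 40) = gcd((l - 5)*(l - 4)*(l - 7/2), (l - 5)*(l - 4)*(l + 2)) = l^2 - 9*l + 20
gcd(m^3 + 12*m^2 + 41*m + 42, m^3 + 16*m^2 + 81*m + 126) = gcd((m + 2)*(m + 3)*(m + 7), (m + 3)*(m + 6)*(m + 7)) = m^2 + 10*m + 21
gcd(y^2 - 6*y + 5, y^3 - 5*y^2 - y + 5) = y^2 - 6*y + 5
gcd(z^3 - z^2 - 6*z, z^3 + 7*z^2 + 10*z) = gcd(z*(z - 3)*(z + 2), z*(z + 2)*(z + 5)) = z^2 + 2*z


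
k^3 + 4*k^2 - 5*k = k*(k - 1)*(k + 5)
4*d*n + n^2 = n*(4*d + n)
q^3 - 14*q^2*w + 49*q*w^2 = q*(q - 7*w)^2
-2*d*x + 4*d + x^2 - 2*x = (-2*d + x)*(x - 2)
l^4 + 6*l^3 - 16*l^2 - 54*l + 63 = (l - 3)*(l - 1)*(l + 3)*(l + 7)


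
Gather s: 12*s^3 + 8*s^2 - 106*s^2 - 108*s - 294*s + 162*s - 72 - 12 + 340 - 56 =12*s^3 - 98*s^2 - 240*s + 200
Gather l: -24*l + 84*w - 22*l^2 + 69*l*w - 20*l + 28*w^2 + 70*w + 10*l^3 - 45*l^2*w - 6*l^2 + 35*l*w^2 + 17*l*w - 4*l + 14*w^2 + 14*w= 10*l^3 + l^2*(-45*w - 28) + l*(35*w^2 + 86*w - 48) + 42*w^2 + 168*w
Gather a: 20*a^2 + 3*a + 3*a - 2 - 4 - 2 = 20*a^2 + 6*a - 8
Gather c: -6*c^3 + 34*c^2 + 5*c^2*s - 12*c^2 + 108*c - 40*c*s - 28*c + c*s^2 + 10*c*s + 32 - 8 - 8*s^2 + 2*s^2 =-6*c^3 + c^2*(5*s + 22) + c*(s^2 - 30*s + 80) - 6*s^2 + 24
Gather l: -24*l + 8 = 8 - 24*l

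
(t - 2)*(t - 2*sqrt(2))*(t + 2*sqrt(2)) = t^3 - 2*t^2 - 8*t + 16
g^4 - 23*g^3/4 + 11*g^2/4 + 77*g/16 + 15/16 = (g - 5)*(g - 3/2)*(g + 1/4)*(g + 1/2)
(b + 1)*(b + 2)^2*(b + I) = b^4 + 5*b^3 + I*b^3 + 8*b^2 + 5*I*b^2 + 4*b + 8*I*b + 4*I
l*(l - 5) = l^2 - 5*l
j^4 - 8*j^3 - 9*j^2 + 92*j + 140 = (j - 7)*(j - 5)*(j + 2)^2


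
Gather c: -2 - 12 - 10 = -24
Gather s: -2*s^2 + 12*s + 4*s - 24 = -2*s^2 + 16*s - 24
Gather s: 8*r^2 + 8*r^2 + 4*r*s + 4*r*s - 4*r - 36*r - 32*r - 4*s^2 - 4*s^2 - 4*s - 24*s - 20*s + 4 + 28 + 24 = 16*r^2 - 72*r - 8*s^2 + s*(8*r - 48) + 56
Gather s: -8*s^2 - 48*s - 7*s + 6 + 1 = -8*s^2 - 55*s + 7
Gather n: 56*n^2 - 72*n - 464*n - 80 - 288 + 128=56*n^2 - 536*n - 240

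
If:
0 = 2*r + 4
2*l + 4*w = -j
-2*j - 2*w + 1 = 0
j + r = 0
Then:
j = 2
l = 2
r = -2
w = -3/2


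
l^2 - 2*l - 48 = (l - 8)*(l + 6)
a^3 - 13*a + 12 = (a - 3)*(a - 1)*(a + 4)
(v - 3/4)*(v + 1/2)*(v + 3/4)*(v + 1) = v^4 + 3*v^3/2 - v^2/16 - 27*v/32 - 9/32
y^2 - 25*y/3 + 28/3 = (y - 7)*(y - 4/3)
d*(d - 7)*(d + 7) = d^3 - 49*d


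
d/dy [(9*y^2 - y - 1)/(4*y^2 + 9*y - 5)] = (85*y^2 - 82*y + 14)/(16*y^4 + 72*y^3 + 41*y^2 - 90*y + 25)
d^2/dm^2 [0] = 0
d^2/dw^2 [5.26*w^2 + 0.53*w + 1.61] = 10.5200000000000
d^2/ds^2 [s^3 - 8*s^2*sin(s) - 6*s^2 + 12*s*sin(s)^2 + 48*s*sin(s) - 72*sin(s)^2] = 8*s^2*sin(s) - 48*s*sin(s) - 32*s*cos(s) + 24*s*cos(2*s) + 6*s - 16*sin(s) + 24*sin(2*s) + 96*cos(s) - 144*cos(2*s) - 12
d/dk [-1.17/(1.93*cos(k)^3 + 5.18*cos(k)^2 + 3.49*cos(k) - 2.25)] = (6.7743*sin(k)^2 - 12.1212*cos(k) - 10.8576)*sin(k)/(1.93*cos(k)^3 + 5.18*cos(k)^2 + 3.49*cos(k) - 2.25)^2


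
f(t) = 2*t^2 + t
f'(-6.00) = -23.00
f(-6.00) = 66.00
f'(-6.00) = -23.00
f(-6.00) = 66.00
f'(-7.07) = -27.28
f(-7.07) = 92.90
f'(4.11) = 17.44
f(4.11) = 37.89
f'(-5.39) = -20.56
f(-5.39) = 52.71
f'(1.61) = 7.44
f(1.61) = 6.79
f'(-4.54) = -17.16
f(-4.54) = 36.68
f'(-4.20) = -15.80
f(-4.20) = 31.08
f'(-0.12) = 0.52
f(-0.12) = -0.09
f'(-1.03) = -3.12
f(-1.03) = 1.09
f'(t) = 4*t + 1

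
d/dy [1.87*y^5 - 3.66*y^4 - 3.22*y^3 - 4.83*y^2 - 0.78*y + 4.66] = 9.35*y^4 - 14.64*y^3 - 9.66*y^2 - 9.66*y - 0.78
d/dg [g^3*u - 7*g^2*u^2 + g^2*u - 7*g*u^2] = u*(3*g^2 - 14*g*u + 2*g - 7*u)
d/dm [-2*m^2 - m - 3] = -4*m - 1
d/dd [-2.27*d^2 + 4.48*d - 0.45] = 4.48 - 4.54*d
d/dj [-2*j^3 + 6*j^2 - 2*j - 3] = -6*j^2 + 12*j - 2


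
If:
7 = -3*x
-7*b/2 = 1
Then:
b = -2/7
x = -7/3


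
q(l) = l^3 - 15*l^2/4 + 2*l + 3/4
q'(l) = 3*l^2 - 15*l/2 + 2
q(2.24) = -2.35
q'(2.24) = 0.25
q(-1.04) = -6.51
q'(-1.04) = 13.04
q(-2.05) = -27.72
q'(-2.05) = 29.98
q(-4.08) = -137.75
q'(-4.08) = 82.54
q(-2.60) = -47.38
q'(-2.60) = 41.78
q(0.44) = 0.99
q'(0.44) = -0.72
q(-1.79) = -20.58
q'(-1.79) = 25.04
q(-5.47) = -286.06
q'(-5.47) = 132.79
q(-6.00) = -362.25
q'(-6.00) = 155.00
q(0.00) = 0.75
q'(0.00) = 2.00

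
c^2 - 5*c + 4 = (c - 4)*(c - 1)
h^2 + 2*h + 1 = (h + 1)^2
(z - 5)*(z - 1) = z^2 - 6*z + 5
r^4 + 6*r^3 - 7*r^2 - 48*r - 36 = (r - 3)*(r + 1)*(r + 2)*(r + 6)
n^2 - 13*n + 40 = (n - 8)*(n - 5)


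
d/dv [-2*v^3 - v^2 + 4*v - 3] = -6*v^2 - 2*v + 4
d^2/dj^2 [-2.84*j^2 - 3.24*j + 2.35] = -5.68000000000000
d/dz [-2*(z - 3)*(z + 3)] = -4*z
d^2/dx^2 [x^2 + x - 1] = 2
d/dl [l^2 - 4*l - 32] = 2*l - 4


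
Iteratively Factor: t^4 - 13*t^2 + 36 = (t - 2)*(t^3 + 2*t^2 - 9*t - 18) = (t - 2)*(t + 3)*(t^2 - t - 6) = (t - 2)*(t + 2)*(t + 3)*(t - 3)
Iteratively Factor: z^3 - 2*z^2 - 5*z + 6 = (z - 3)*(z^2 + z - 2) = (z - 3)*(z + 2)*(z - 1)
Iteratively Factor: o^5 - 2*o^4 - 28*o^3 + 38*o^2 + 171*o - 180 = (o - 1)*(o^4 - o^3 - 29*o^2 + 9*o + 180) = (o - 1)*(o + 3)*(o^3 - 4*o^2 - 17*o + 60) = (o - 5)*(o - 1)*(o + 3)*(o^2 + o - 12) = (o - 5)*(o - 3)*(o - 1)*(o + 3)*(o + 4)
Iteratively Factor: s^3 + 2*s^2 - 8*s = (s - 2)*(s^2 + 4*s) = s*(s - 2)*(s + 4)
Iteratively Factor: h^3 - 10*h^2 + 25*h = (h)*(h^2 - 10*h + 25) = h*(h - 5)*(h - 5)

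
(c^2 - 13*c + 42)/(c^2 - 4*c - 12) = (c - 7)/(c + 2)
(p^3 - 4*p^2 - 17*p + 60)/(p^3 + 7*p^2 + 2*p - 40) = (p^2 - 8*p + 15)/(p^2 + 3*p - 10)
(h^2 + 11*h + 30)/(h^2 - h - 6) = (h^2 + 11*h + 30)/(h^2 - h - 6)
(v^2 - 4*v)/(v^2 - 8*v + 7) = v*(v - 4)/(v^2 - 8*v + 7)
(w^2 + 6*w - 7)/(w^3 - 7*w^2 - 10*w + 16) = (w + 7)/(w^2 - 6*w - 16)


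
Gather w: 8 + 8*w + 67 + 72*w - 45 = 80*w + 30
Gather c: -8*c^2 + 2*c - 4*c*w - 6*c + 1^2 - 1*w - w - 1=-8*c^2 + c*(-4*w - 4) - 2*w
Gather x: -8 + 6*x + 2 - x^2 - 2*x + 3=-x^2 + 4*x - 3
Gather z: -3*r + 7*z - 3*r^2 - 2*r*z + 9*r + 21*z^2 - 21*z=-3*r^2 + 6*r + 21*z^2 + z*(-2*r - 14)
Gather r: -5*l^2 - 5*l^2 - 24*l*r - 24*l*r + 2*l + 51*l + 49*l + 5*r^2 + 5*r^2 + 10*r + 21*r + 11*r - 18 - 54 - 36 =-10*l^2 + 102*l + 10*r^2 + r*(42 - 48*l) - 108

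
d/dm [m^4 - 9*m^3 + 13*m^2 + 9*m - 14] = 4*m^3 - 27*m^2 + 26*m + 9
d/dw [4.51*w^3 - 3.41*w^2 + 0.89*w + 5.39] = 13.53*w^2 - 6.82*w + 0.89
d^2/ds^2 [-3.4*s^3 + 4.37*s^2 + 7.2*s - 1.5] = 8.74 - 20.4*s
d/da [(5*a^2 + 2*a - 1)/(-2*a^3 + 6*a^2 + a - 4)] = (10*a^4 + 8*a^3 - 13*a^2 - 28*a - 7)/(4*a^6 - 24*a^5 + 32*a^4 + 28*a^3 - 47*a^2 - 8*a + 16)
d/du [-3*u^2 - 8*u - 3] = -6*u - 8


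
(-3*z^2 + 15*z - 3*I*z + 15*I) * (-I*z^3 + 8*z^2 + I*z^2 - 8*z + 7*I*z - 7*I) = 3*I*z^5 - 27*z^4 - 18*I*z^4 + 162*z^3 - 30*I*z^3 - 114*z^2 + 270*I*z^2 - 126*z - 225*I*z + 105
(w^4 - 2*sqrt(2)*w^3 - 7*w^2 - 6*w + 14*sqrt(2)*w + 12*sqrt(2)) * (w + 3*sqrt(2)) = w^5 + sqrt(2)*w^4 - 19*w^3 - 7*sqrt(2)*w^2 - 6*w^2 - 6*sqrt(2)*w + 84*w + 72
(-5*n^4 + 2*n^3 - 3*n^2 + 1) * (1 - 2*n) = 10*n^5 - 9*n^4 + 8*n^3 - 3*n^2 - 2*n + 1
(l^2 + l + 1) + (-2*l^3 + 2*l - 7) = -2*l^3 + l^2 + 3*l - 6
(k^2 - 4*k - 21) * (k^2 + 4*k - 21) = k^4 - 58*k^2 + 441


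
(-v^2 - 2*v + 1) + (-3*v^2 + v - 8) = -4*v^2 - v - 7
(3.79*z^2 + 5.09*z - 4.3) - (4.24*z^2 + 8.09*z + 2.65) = -0.45*z^2 - 3.0*z - 6.95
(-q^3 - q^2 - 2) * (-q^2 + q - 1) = q^5 + 3*q^2 - 2*q + 2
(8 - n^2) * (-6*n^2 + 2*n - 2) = 6*n^4 - 2*n^3 - 46*n^2 + 16*n - 16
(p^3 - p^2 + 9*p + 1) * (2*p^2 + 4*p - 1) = 2*p^5 + 2*p^4 + 13*p^3 + 39*p^2 - 5*p - 1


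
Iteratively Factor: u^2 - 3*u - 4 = (u + 1)*(u - 4)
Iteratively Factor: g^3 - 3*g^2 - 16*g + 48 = (g - 4)*(g^2 + g - 12) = (g - 4)*(g - 3)*(g + 4)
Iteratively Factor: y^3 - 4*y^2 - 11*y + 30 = (y + 3)*(y^2 - 7*y + 10) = (y - 5)*(y + 3)*(y - 2)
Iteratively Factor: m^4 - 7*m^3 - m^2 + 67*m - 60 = (m - 4)*(m^3 - 3*m^2 - 13*m + 15) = (m - 4)*(m - 1)*(m^2 - 2*m - 15) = (m - 5)*(m - 4)*(m - 1)*(m + 3)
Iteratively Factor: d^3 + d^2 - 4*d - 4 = (d + 1)*(d^2 - 4) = (d - 2)*(d + 1)*(d + 2)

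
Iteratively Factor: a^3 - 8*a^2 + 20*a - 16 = (a - 2)*(a^2 - 6*a + 8) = (a - 4)*(a - 2)*(a - 2)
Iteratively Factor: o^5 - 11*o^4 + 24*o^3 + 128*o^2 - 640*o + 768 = (o - 3)*(o^4 - 8*o^3 + 128*o - 256) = (o - 4)*(o - 3)*(o^3 - 4*o^2 - 16*o + 64) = (o - 4)^2*(o - 3)*(o^2 - 16) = (o - 4)^2*(o - 3)*(o + 4)*(o - 4)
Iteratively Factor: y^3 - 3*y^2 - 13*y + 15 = (y - 1)*(y^2 - 2*y - 15) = (y - 1)*(y + 3)*(y - 5)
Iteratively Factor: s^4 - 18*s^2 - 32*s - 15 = (s - 5)*(s^3 + 5*s^2 + 7*s + 3) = (s - 5)*(s + 3)*(s^2 + 2*s + 1) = (s - 5)*(s + 1)*(s + 3)*(s + 1)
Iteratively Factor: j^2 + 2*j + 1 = (j + 1)*(j + 1)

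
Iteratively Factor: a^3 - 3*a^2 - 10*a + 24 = (a + 3)*(a^2 - 6*a + 8) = (a - 2)*(a + 3)*(a - 4)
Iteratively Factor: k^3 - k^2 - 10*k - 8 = (k + 1)*(k^2 - 2*k - 8) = (k + 1)*(k + 2)*(k - 4)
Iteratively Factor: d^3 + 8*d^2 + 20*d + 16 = (d + 2)*(d^2 + 6*d + 8) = (d + 2)*(d + 4)*(d + 2)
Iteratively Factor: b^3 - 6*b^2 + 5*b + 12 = (b - 3)*(b^2 - 3*b - 4) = (b - 4)*(b - 3)*(b + 1)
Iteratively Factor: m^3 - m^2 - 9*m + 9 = (m - 3)*(m^2 + 2*m - 3) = (m - 3)*(m + 3)*(m - 1)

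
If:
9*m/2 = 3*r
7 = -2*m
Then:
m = -7/2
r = -21/4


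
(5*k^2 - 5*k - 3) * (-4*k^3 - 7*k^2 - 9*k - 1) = -20*k^5 - 15*k^4 + 2*k^3 + 61*k^2 + 32*k + 3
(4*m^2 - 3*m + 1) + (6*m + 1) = 4*m^2 + 3*m + 2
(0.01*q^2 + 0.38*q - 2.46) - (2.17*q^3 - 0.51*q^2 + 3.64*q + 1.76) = -2.17*q^3 + 0.52*q^2 - 3.26*q - 4.22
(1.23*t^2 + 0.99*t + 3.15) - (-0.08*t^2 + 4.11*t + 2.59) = 1.31*t^2 - 3.12*t + 0.56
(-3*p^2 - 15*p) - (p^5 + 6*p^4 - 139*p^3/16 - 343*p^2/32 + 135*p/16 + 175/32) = -p^5 - 6*p^4 + 139*p^3/16 + 247*p^2/32 - 375*p/16 - 175/32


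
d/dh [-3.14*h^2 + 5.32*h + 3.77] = 5.32 - 6.28*h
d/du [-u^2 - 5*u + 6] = -2*u - 5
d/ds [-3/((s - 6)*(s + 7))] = 3*(2*s + 1)/((s - 6)^2*(s + 7)^2)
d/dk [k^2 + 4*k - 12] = 2*k + 4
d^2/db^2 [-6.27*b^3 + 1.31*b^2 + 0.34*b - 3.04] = 2.62 - 37.62*b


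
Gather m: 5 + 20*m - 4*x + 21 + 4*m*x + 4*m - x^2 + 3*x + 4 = m*(4*x + 24) - x^2 - x + 30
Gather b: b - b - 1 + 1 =0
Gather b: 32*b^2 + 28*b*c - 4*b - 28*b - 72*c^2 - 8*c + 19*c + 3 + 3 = 32*b^2 + b*(28*c - 32) - 72*c^2 + 11*c + 6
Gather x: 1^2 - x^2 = 1 - x^2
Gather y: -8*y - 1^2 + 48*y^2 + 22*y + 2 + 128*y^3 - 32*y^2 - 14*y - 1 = 128*y^3 + 16*y^2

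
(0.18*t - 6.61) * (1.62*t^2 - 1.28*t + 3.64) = 0.2916*t^3 - 10.9386*t^2 + 9.116*t - 24.0604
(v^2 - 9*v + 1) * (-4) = -4*v^2 + 36*v - 4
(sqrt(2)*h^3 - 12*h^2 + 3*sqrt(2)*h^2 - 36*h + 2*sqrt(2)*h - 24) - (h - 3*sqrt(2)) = sqrt(2)*h^3 - 12*h^2 + 3*sqrt(2)*h^2 - 37*h + 2*sqrt(2)*h - 24 + 3*sqrt(2)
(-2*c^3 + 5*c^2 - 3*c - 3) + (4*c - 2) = -2*c^3 + 5*c^2 + c - 5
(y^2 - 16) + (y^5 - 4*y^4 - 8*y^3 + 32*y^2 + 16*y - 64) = y^5 - 4*y^4 - 8*y^3 + 33*y^2 + 16*y - 80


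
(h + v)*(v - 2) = h*v - 2*h + v^2 - 2*v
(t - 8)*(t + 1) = t^2 - 7*t - 8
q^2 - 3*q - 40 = (q - 8)*(q + 5)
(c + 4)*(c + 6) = c^2 + 10*c + 24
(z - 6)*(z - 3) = z^2 - 9*z + 18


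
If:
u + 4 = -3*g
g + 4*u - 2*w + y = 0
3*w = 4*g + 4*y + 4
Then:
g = -5*y/41 - 56/41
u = 15*y/41 + 4/41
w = 48*y/41 - 20/41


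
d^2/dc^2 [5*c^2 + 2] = 10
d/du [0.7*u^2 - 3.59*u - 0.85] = 1.4*u - 3.59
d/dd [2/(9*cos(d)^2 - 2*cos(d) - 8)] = 4*(9*cos(d) - 1)*sin(d)/(-9*cos(d)^2 + 2*cos(d) + 8)^2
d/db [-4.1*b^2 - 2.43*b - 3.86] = -8.2*b - 2.43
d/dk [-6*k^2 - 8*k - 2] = -12*k - 8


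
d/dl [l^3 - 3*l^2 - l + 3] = 3*l^2 - 6*l - 1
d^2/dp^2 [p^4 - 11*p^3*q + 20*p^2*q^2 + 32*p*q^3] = 12*p^2 - 66*p*q + 40*q^2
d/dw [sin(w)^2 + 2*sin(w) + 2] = 2*(sin(w) + 1)*cos(w)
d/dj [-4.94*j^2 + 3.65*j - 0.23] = 3.65 - 9.88*j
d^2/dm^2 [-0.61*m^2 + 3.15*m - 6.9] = -1.22000000000000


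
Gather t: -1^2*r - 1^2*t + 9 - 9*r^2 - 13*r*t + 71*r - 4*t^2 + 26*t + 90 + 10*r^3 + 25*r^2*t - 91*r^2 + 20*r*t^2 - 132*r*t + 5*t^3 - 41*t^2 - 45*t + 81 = 10*r^3 - 100*r^2 + 70*r + 5*t^3 + t^2*(20*r - 45) + t*(25*r^2 - 145*r - 20) + 180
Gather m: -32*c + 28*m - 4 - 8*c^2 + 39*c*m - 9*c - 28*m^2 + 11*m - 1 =-8*c^2 - 41*c - 28*m^2 + m*(39*c + 39) - 5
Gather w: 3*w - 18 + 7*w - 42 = 10*w - 60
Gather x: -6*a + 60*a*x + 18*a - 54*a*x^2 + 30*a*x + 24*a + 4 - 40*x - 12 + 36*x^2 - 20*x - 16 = 36*a + x^2*(36 - 54*a) + x*(90*a - 60) - 24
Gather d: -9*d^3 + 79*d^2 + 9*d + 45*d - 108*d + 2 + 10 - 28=-9*d^3 + 79*d^2 - 54*d - 16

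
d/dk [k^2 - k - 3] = 2*k - 1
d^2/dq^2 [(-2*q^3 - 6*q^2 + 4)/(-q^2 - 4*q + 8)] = 24*(2*q^3 - 5*q^2 + 28*q + 24)/(q^6 + 12*q^5 + 24*q^4 - 128*q^3 - 192*q^2 + 768*q - 512)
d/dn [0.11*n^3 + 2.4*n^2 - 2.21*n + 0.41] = 0.33*n^2 + 4.8*n - 2.21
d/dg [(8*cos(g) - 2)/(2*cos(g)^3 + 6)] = (8*cos(g)^3 - 3*cos(g)^2 - 12)*sin(g)/(cos(g)^6 + 6*cos(g)^3 + 9)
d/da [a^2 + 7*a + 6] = 2*a + 7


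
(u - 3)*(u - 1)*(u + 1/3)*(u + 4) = u^4 + u^3/3 - 13*u^2 + 23*u/3 + 4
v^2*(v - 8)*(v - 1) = v^4 - 9*v^3 + 8*v^2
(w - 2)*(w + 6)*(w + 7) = w^3 + 11*w^2 + 16*w - 84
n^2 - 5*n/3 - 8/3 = (n - 8/3)*(n + 1)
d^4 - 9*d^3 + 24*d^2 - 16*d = d*(d - 4)^2*(d - 1)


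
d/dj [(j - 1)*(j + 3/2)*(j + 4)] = 3*j^2 + 9*j + 1/2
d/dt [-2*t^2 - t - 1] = -4*t - 1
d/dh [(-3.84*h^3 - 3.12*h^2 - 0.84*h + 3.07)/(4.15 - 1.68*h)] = (12.9024*h^3 - 42.5664*h^2 - 25.896*h + 1.6716)/(2.8224*h^2 - 13.944*h + 17.2225)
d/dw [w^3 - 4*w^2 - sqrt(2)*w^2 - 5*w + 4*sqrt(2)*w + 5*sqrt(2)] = 3*w^2 - 8*w - 2*sqrt(2)*w - 5 + 4*sqrt(2)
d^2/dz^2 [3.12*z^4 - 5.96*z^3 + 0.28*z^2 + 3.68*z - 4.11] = 37.44*z^2 - 35.76*z + 0.56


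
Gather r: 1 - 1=0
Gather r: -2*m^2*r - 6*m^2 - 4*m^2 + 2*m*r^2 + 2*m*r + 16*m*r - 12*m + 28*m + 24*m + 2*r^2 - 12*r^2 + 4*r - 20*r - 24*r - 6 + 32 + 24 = -10*m^2 + 40*m + r^2*(2*m - 10) + r*(-2*m^2 + 18*m - 40) + 50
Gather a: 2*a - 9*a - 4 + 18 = 14 - 7*a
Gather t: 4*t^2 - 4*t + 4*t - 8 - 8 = 4*t^2 - 16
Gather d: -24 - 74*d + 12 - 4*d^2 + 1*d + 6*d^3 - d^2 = 6*d^3 - 5*d^2 - 73*d - 12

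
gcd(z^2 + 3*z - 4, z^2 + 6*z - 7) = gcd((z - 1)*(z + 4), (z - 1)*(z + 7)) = z - 1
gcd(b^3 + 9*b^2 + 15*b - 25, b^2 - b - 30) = b + 5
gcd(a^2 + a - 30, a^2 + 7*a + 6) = a + 6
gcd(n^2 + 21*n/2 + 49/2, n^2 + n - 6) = 1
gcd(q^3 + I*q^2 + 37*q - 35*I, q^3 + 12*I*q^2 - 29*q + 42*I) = q^2 + 6*I*q + 7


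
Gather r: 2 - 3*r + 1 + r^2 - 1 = r^2 - 3*r + 2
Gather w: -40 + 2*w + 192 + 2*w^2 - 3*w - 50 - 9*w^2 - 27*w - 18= -7*w^2 - 28*w + 84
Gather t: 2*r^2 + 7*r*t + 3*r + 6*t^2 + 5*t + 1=2*r^2 + 3*r + 6*t^2 + t*(7*r + 5) + 1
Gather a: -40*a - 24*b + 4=-40*a - 24*b + 4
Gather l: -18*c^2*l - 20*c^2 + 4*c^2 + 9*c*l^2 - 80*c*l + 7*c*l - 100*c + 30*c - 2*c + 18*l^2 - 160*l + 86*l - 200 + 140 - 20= -16*c^2 - 72*c + l^2*(9*c + 18) + l*(-18*c^2 - 73*c - 74) - 80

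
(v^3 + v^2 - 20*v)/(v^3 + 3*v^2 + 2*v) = (v^2 + v - 20)/(v^2 + 3*v + 2)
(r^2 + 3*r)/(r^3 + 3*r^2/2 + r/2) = 2*(r + 3)/(2*r^2 + 3*r + 1)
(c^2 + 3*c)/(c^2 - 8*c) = (c + 3)/(c - 8)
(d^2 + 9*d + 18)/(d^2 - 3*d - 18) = (d + 6)/(d - 6)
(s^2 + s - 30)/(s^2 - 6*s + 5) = (s + 6)/(s - 1)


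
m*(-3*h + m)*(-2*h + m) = 6*h^2*m - 5*h*m^2 + m^3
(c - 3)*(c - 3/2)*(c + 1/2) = c^3 - 4*c^2 + 9*c/4 + 9/4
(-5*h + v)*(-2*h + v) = 10*h^2 - 7*h*v + v^2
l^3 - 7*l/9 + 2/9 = (l - 2/3)*(l - 1/3)*(l + 1)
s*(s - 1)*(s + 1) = s^3 - s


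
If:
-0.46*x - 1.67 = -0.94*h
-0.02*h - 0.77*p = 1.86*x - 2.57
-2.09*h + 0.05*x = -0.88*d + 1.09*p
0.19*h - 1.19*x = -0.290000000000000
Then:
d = 7.21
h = 2.06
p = 1.90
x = 0.57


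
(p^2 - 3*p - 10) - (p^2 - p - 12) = 2 - 2*p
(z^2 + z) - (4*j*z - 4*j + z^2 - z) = -4*j*z + 4*j + 2*z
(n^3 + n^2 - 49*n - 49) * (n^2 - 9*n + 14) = n^5 - 8*n^4 - 44*n^3 + 406*n^2 - 245*n - 686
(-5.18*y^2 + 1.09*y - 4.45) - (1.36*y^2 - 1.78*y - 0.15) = -6.54*y^2 + 2.87*y - 4.3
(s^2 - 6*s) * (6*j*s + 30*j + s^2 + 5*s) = 6*j*s^3 - 6*j*s^2 - 180*j*s + s^4 - s^3 - 30*s^2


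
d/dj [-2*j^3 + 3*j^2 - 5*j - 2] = -6*j^2 + 6*j - 5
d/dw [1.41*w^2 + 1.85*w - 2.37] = 2.82*w + 1.85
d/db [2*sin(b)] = 2*cos(b)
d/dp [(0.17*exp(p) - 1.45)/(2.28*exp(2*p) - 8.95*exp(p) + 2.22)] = (-0.3876*exp(2*p) + 6.612*exp(p) - 12.6001)*exp(p)/(5.1984*exp(4*p) - 40.812*exp(3*p) + 90.2257*exp(2*p) - 39.738*exp(p) + 4.9284)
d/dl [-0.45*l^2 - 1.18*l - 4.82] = -0.9*l - 1.18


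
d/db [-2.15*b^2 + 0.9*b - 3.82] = 0.9 - 4.3*b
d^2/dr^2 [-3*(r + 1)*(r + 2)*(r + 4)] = -18*r - 42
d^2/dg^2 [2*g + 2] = 0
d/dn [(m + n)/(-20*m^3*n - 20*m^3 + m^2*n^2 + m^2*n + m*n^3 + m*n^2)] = (-20*m^2*n - 20*m^2 + m*n^2 + m*n + n^3 + n^2 - (m + n)*(-20*m^2 + 2*m*n + m + 3*n^2 + 2*n))/(m*(-20*m^2*n - 20*m^2 + m*n^2 + m*n + n^3 + n^2)^2)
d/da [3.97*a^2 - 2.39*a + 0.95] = 7.94*a - 2.39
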